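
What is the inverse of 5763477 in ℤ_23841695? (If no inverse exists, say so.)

604163

Extended Euclidean algorithm:
23841695 = 4*5763477 + 787787
5763477 = 7*787787 + 248968
787787 = 3*248968 + 40883
248968 = 6*40883 + 3670
40883 = 11*3670 + 513
3670 = 7*513 + 79
513 = 6*79 + 39
79 = 2*39 + 1
39 = 39*1 + 0
Since gcd(5763477, 23841695) = 1, back-substitute to write 1 as a combination:
1 = 79 − 2·39
1 = −2·513 + 13·79
1 = 13·3670 − 93·513
1 = −93·40883 + 1036·3670
1 = 1036·248968 − 6309·40883
1 = −6309·787787 + 19963·248968
1 = 19963·5763477 − 146050·787787
1 = −146050·23841695 + 604163·5763477
So 5763477·604163 ≡ 1 (mod 23841695).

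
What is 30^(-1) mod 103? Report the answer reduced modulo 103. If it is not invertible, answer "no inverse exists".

Apply the Euclidean algorithm to 103 and 30:
103 = 3·30 + 13
30 = 2·13 + 4
13 = 3·4 + 1
4 = 4·1 + 0
The gcd is 1. Working backward:
1 = 13 − 3·4
1 = −3·30 + 7·13
1 = 7·103 − 24·30
Thus 30·(-24) ≡ 1 (mod 103); reducing, -24 mod 103 = 79.

79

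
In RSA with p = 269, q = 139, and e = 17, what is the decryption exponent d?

φ(n) = (p−1)(q−1) = 268·138 = 36984.
Need d with 17·d ≡ 1 (mod 36984). Apply the extended Euclidean algorithm:
36984 = 2175*17 + 9
17 = 1*9 + 8
9 = 1*8 + 1
8 = 8*1 + 0
Back-substitute:
1 = 9 − 8
1 = −17 + 2·9
1 = 2·36984 − 4351·17
So 17·(-4351) ≡ 1 (mod 36984), hence d ≡ -4351 ≡ 32633 (mod 36984).

32633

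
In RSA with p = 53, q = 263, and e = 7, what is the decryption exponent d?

5839

φ(n) = (p−1)(q−1) = 52·262 = 13624.
Need d with 7·d ≡ 1 (mod 13624). Apply the extended Euclidean algorithm:
13624 = 1946×7 + 2
7 = 3×2 + 1
2 = 2×1 + 0
Back-substitute:
1 = 7 − 3·2
1 = −3·13624 + 5839·7
So 7·5839 ≡ 1 (mod 13624), hence d = 5839.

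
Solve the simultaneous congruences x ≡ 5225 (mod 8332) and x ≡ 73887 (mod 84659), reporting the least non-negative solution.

614190273

Write x = 5225 + 8332·k. Then 8332·k ≡ 73887 − 5225 ≡ 68662 (mod 84659).
Need 8332⁻¹ mod 84659. Extended Euclid on (84659, 8332):
84659 = 10×8332 + 1339
8332 = 6×1339 + 298
1339 = 4×298 + 147
298 = 2×147 + 4
147 = 36×4 + 3
4 = 1×3 + 1
3 = 3×1 + 0
Back-substitute:
1 = 4 − 3
1 = −147 + 37·4
1 = 37·298 − 75·147
1 = −75·1339 + 337·298
1 = 337·8332 − 2097·1339
1 = −2097·84659 + 21307·8332
8332⁻¹ ≡ 21307 (mod 84659), so k ≡ 21307·68662 ≡ 73714 (mod 84659).
x = 5225 + 8332·73714 = 614190273.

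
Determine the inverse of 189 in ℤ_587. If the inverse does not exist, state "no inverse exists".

264

Extended Euclidean algorithm:
587 = 3*189 + 20
189 = 9*20 + 9
20 = 2*9 + 2
9 = 4*2 + 1
2 = 2*1 + 0
Since gcd(189, 587) = 1, back-substitute to write 1 as a combination:
1 = 9 − 4·2
1 = −4·20 + 9·9
1 = 9·189 − 85·20
1 = −85·587 + 264·189
So 189·264 ≡ 1 (mod 587).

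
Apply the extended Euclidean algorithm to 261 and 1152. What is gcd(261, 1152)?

Euclidean algorithm:
1152 = 4*261 + 108
261 = 2*108 + 45
108 = 2*45 + 18
45 = 2*18 + 9
18 = 2*9 + 0
gcd(261, 1152) = 9.
Express as a combination:
9 = 45 − 2·18
9 = −2·108 + 5·45
9 = 5·261 − 12·108
9 = −12·1152 + 53·261
So 9 = (-12)·1152 + (53)·261.

9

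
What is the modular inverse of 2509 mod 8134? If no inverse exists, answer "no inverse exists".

Run Euclid on (8134, 2509):
8134 = 3×2509 + 607
2509 = 4×607 + 81
607 = 7×81 + 40
81 = 2×40 + 1
40 = 40×1 + 0
The gcd is 1. Working backward:
1 = 81 − 2·40
1 = −2·607 + 15·81
1 = 15·2509 − 62·607
1 = −62·8134 + 201·2509
So 2509·201 ≡ 1 (mod 8134).

201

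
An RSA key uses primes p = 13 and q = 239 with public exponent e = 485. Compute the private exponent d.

φ(n) = (p−1)(q−1) = 12·238 = 2856.
Need d with 485·d ≡ 1 (mod 2856). Apply the extended Euclidean algorithm:
2856 = 5*485 + 431
485 = 1*431 + 54
431 = 7*54 + 53
54 = 1*53 + 1
53 = 53*1 + 0
Back-substitute:
1 = 54 − 53
1 = −431 + 8·54
1 = 8·485 − 9·431
1 = −9·2856 + 53·485
So 485·53 ≡ 1 (mod 2856), hence d = 53.

53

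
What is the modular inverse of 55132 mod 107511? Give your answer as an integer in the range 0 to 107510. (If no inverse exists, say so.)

25384

Run Euclid on (107511, 55132):
107511 = 1·55132 + 52379
55132 = 1·52379 + 2753
52379 = 19·2753 + 72
2753 = 38·72 + 17
72 = 4·17 + 4
17 = 4·4 + 1
4 = 4·1 + 0
The gcd is 1. Working backward:
1 = 17 − 4·4
1 = −4·72 + 17·17
1 = 17·2753 − 650·72
1 = −650·52379 + 12367·2753
1 = 12367·55132 − 13017·52379
1 = −13017·107511 + 25384·55132
So 55132·25384 ≡ 1 (mod 107511).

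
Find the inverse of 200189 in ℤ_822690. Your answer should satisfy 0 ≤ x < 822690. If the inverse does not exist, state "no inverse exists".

no inverse exists

Compute gcd(200189, 822690):
822690 = 4×200189 + 21934
200189 = 9×21934 + 2783
21934 = 7×2783 + 2453
2783 = 1×2453 + 330
2453 = 7×330 + 143
330 = 2×143 + 44
143 = 3×44 + 11
44 = 4×11 + 0
The gcd is 11, not 1, hence no inverse exists.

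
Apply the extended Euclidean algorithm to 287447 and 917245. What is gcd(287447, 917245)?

Repeated division:
917245 = 3×287447 + 54904
287447 = 5×54904 + 12927
54904 = 4×12927 + 3196
12927 = 4×3196 + 143
3196 = 22×143 + 50
143 = 2×50 + 43
50 = 1×43 + 7
43 = 6×7 + 1
7 = 7×1 + 0
gcd(287447, 917245) = 1.
Back-substituting:
1 = 43 − 6·7
1 = −6·50 + 7·43
1 = 7·143 − 20·50
1 = −20·3196 + 447·143
1 = 447·12927 − 1808·3196
1 = −1808·54904 + 7679·12927
1 = 7679·287447 − 40203·54904
1 = −40203·917245 + 128288·287447
So 1 = (-40203)·917245 + (128288)·287447.

1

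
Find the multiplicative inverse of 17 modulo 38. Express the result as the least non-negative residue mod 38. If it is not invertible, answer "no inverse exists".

Extended Euclidean algorithm:
38 = 2*17 + 4
17 = 4*4 + 1
4 = 4*1 + 0
The gcd is 1. Working backward:
1 = 17 − 4·4
1 = −4·38 + 9·17
So 17·9 ≡ 1 (mod 38).

9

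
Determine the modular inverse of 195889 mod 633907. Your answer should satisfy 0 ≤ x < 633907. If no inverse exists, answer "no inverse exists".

557808

Apply the Euclidean algorithm to 633907 and 195889:
633907 = 3·195889 + 46240
195889 = 4·46240 + 10929
46240 = 4·10929 + 2524
10929 = 4·2524 + 833
2524 = 3·833 + 25
833 = 33·25 + 8
25 = 3·8 + 1
8 = 8·1 + 0
Since gcd(195889, 633907) = 1, back-substitute to write 1 as a combination:
1 = 25 − 3·8
1 = −3·833 + 100·25
1 = 100·2524 − 303·833
1 = −303·10929 + 1312·2524
1 = 1312·46240 − 5551·10929
1 = −5551·195889 + 23516·46240
1 = 23516·633907 − 76099·195889
So 195889·(-76099) ≡ 1 (mod 633907), and -76099 ≡ 557808 (mod 633907).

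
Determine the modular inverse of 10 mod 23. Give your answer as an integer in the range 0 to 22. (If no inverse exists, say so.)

7

Extended Euclidean algorithm:
23 = 2·10 + 3
10 = 3·3 + 1
3 = 3·1 + 0
gcd = 1, so the inverse exists. Back-substitute:
1 = 10 − 3·3
1 = −3·23 + 7·10
So 10·7 ≡ 1 (mod 23).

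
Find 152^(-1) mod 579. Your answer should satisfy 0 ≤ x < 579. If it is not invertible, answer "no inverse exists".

gcd(579, 152) by repeated division:
579 = 3·152 + 123
152 = 1·123 + 29
123 = 4·29 + 7
29 = 4·7 + 1
7 = 7·1 + 0
Since gcd(152, 579) = 1, back-substitute to write 1 as a combination:
1 = 29 − 4·7
1 = −4·123 + 17·29
1 = 17·152 − 21·123
1 = −21·579 + 80·152
So 152·80 ≡ 1 (mod 579).

80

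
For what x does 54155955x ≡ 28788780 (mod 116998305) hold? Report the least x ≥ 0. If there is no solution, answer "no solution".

2943365

First find gcd(54155955, 116998305):
116998305 = 2×54155955 + 8686395
54155955 = 6×8686395 + 2037585
8686395 = 4×2037585 + 536055
2037585 = 3×536055 + 429420
536055 = 1×429420 + 106635
429420 = 4×106635 + 2880
106635 = 37×2880 + 75
2880 = 38×75 + 30
75 = 2×30 + 15
30 = 2×15 + 0
gcd = 15 and 15 | 28788780, so solutions exist. Divide through by 15: 3610397x ≡ 1919252 (mod 7799887).
Now find 3610397⁻¹ mod 7799887:
7799887 = 2*3610397 + 579093
3610397 = 6*579093 + 135839
579093 = 4*135839 + 35737
135839 = 3*35737 + 28628
35737 = 1*28628 + 7109
28628 = 4*7109 + 192
7109 = 37*192 + 5
192 = 38*5 + 2
5 = 2*2 + 1
2 = 2*1 + 0
Back-substitute:
1 = 5 − 2·2
1 = −2·192 + 77·5
1 = 77·7109 − 2851·192
1 = −2851·28628 + 11481·7109
1 = 11481·35737 − 14332·28628
1 = −14332·135839 + 54477·35737
1 = 54477·579093 − 232240·135839
1 = −232240·3610397 + 1447917·579093
1 = 1447917·7799887 − 3128074·3610397
So 3610397·(-3128074) ≡ 1 (mod 7799887), i.e. 3610397⁻¹ ≡ 4671813.
Then x ≡ 4671813·1919252 ≡ 2943365 (mod 7799887); the smallest non-negative solution is x = 2943365.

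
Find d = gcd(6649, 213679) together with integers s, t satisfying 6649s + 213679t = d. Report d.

1

Euclidean algorithm:
213679 = 32*6649 + 911
6649 = 7*911 + 272
911 = 3*272 + 95
272 = 2*95 + 82
95 = 1*82 + 13
82 = 6*13 + 4
13 = 3*4 + 1
4 = 4*1 + 0
gcd(6649, 213679) = 1.
Working backward:
1 = 13 − 3·4
1 = −3·82 + 19·13
1 = 19·95 − 22·82
1 = −22·272 + 63·95
1 = 63·911 − 211·272
1 = −211·6649 + 1540·911
1 = 1540·213679 − 49491·6649
So 1 = (1540)·213679 + (-49491)·6649.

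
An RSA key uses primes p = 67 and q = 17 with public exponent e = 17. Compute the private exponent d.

497

φ(n) = (p−1)(q−1) = 66·16 = 1056.
Need d with 17·d ≡ 1 (mod 1056). Apply the extended Euclidean algorithm:
1056 = 62×17 + 2
17 = 8×2 + 1
2 = 2×1 + 0
Back-substitute:
1 = 17 − 8·2
1 = −8·1056 + 497·17
So 17·497 ≡ 1 (mod 1056), hence d = 497.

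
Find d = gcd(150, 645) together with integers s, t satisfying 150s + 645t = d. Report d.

15

Euclidean algorithm:
645 = 4·150 + 45
150 = 3·45 + 15
45 = 3·15 + 0
gcd(150, 645) = 15.
Express as a combination:
15 = 150 − 3·45
15 = −3·645 + 13·150
So 15 = (-3)·645 + (13)·150.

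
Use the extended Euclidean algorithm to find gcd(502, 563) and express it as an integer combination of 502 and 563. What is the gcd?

1

Euclidean algorithm:
563 = 1·502 + 61
502 = 8·61 + 14
61 = 4·14 + 5
14 = 2·5 + 4
5 = 1·4 + 1
4 = 4·1 + 0
gcd(502, 563) = 1.
Back-substituting:
1 = 5 − 4
1 = −14 + 3·5
1 = 3·61 − 13·14
1 = −13·502 + 107·61
1 = 107·563 − 120·502
So 1 = (107)·563 + (-120)·502.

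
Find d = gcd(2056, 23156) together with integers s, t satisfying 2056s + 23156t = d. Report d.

4

Repeated division:
23156 = 11×2056 + 540
2056 = 3×540 + 436
540 = 1×436 + 104
436 = 4×104 + 20
104 = 5×20 + 4
20 = 5×4 + 0
gcd(2056, 23156) = 4.
Express as a combination:
4 = 104 − 5·20
4 = −5·436 + 21·104
4 = 21·540 − 26·436
4 = −26·2056 + 99·540
4 = 99·23156 − 1115·2056
So 4 = (99)·23156 + (-1115)·2056.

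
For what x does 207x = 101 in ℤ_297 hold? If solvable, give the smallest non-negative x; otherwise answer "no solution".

no solution

gcd(207, 297):
297 = 1*207 + 90
207 = 2*90 + 27
90 = 3*27 + 9
27 = 3*9 + 0
gcd = 9, but 9 ∤ 101, so the congruence has no solution.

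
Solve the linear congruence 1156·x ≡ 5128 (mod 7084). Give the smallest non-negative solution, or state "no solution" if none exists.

First find gcd(1156, 7084):
7084 = 6*1156 + 148
1156 = 7*148 + 120
148 = 1*120 + 28
120 = 4*28 + 8
28 = 3*8 + 4
8 = 2*4 + 0
gcd = 4 and 4 | 5128, so solutions exist. Divide through by 4: 289x ≡ 1282 (mod 1771).
Now find 289⁻¹ mod 1771:
1771 = 6·289 + 37
289 = 7·37 + 30
37 = 1·30 + 7
30 = 4·7 + 2
7 = 3·2 + 1
2 = 2·1 + 0
Back-substitute:
1 = 7 − 3·2
1 = −3·30 + 13·7
1 = 13·37 − 16·30
1 = −16·289 + 125·37
1 = 125·1771 − 766·289
So 289·(-766) ≡ 1 (mod 1771), i.e. 289⁻¹ ≡ 1005.
Then x ≡ 1005·1282 ≡ 893 (mod 1771); the smallest non-negative solution is x = 893.

893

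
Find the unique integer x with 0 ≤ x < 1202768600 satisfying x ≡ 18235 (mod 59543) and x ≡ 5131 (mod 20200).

1076079331

Write x = 18235 + 59543·k. Then 59543·k ≡ 5131 − 18235 ≡ 7096 (mod 20200).
Need 59543⁻¹ mod 20200. Extended Euclid on (20200, 19143):
20200 = 1×19143 + 1057
19143 = 18×1057 + 117
1057 = 9×117 + 4
117 = 29×4 + 1
4 = 4×1 + 0
Back-substitute:
1 = 117 − 29·4
1 = −29·1057 + 262·117
1 = 262·19143 − 4745·1057
1 = −4745·20200 + 5007·19143
59543⁻¹ ≡ 5007 (mod 20200), so k ≡ 5007·7096 ≡ 18072 (mod 20200).
x = 18235 + 59543·18072 = 1076079331.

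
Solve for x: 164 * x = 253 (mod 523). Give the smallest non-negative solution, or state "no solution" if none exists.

First find gcd(164, 523):
523 = 3·164 + 31
164 = 5·31 + 9
31 = 3·9 + 4
9 = 2·4 + 1
4 = 4·1 + 0
gcd = 1, so a unique solution mod 523 exists.
Back-substitute for the Bézout coefficients:
1 = 9 − 2·4
1 = −2·31 + 7·9
1 = 7·164 − 37·31
1 = −37·523 + 118·164
So 164·(118) ≡ 1 (mod 523), giving 164⁻¹ ≡ 118.
x ≡ 164⁻¹·253 ≡ 118·253 ≡ 43 (mod 523).

43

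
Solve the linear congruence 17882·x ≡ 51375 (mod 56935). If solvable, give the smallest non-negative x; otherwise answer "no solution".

First find gcd(17882, 56935):
56935 = 3*17882 + 3289
17882 = 5*3289 + 1437
3289 = 2*1437 + 415
1437 = 3*415 + 192
415 = 2*192 + 31
192 = 6*31 + 6
31 = 5*6 + 1
6 = 6*1 + 0
gcd = 1, so a unique solution mod 56935 exists.
Back-substitute for the Bézout coefficients:
1 = 31 − 5·6
1 = −5·192 + 31·31
1 = 31·415 − 67·192
1 = −67·1437 + 232·415
1 = 232·3289 − 531·1437
1 = −531·17882 + 2887·3289
1 = 2887·56935 − 9192·17882
So 17882·(-9192) ≡ 1 (mod 56935), giving 17882⁻¹ ≡ 47743.
x ≡ 17882⁻¹·51375 ≡ 47743·51375 ≡ 36825 (mod 56935).

36825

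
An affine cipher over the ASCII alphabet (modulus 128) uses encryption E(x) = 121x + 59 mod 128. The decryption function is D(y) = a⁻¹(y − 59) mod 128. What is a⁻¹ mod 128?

gcd(128, 121) by repeated division:
128 = 1*121 + 7
121 = 17*7 + 2
7 = 3*2 + 1
2 = 2*1 + 0
Since gcd(121, 128) = 1, back-substitute to write 1 as a combination:
1 = 7 − 3·2
1 = −3·121 + 52·7
1 = 52·128 − 55·121
So 121·(-55) ≡ 1 (mod 128), and -55 ≡ 73 (mod 128).

73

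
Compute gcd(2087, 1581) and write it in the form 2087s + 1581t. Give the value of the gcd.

Repeated division:
2087 = 1×1581 + 506
1581 = 3×506 + 63
506 = 8×63 + 2
63 = 31×2 + 1
2 = 2×1 + 0
gcd(2087, 1581) = 1.
Express as a combination:
1 = 63 − 31·2
1 = −31·506 + 249·63
1 = 249·1581 − 778·506
1 = −778·2087 + 1027·1581
So 1 = (-778)·2087 + (1027)·1581.

1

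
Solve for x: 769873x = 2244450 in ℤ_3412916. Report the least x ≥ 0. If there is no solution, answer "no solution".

First find gcd(769873, 3412916):
3412916 = 4×769873 + 333424
769873 = 2×333424 + 103025
333424 = 3×103025 + 24349
103025 = 4×24349 + 5629
24349 = 4×5629 + 1833
5629 = 3×1833 + 130
1833 = 14×130 + 13
130 = 10×13 + 0
gcd = 13 and 13 | 2244450, so solutions exist. Divide through by 13: 59221x ≡ 172650 (mod 262532).
Now find 59221⁻¹ mod 262532:
262532 = 4×59221 + 25648
59221 = 2×25648 + 7925
25648 = 3×7925 + 1873
7925 = 4×1873 + 433
1873 = 4×433 + 141
433 = 3×141 + 10
141 = 14×10 + 1
10 = 10×1 + 0
Back-substitute:
1 = 141 − 14·10
1 = −14·433 + 43·141
1 = 43·1873 − 186·433
1 = −186·7925 + 787·1873
1 = 787·25648 − 2547·7925
1 = −2547·59221 + 5881·25648
1 = 5881·262532 − 26071·59221
So 59221·(-26071) ≡ 1 (mod 262532), i.e. 59221⁻¹ ≡ 236461.
Then x ≡ 236461·172650 ≡ 215522 (mod 262532); the smallest non-negative solution is x = 215522.

215522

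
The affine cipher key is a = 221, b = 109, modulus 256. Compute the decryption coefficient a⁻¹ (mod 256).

117

Extended Euclidean algorithm:
256 = 1*221 + 35
221 = 6*35 + 11
35 = 3*11 + 2
11 = 5*2 + 1
2 = 2*1 + 0
Since gcd(221, 256) = 1, back-substitute to write 1 as a combination:
1 = 11 − 5·2
1 = −5·35 + 16·11
1 = 16·221 − 101·35
1 = −101·256 + 117·221
So 221·117 ≡ 1 (mod 256).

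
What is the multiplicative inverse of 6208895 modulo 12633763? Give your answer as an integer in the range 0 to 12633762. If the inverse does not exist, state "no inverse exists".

12230251

Apply the Euclidean algorithm to 12633763 and 6208895:
12633763 = 2·6208895 + 215973
6208895 = 28·215973 + 161651
215973 = 1·161651 + 54322
161651 = 2·54322 + 53007
54322 = 1·53007 + 1315
53007 = 40·1315 + 407
1315 = 3·407 + 94
407 = 4·94 + 31
94 = 3·31 + 1
31 = 31·1 + 0
The gcd is 1. Working backward:
1 = 94 − 3·31
1 = −3·407 + 13·94
1 = 13·1315 − 42·407
1 = −42·53007 + 1693·1315
1 = 1693·54322 − 1735·53007
1 = −1735·161651 + 5163·54322
1 = 5163·215973 − 6898·161651
1 = −6898·6208895 + 198307·215973
1 = 198307·12633763 − 403512·6208895
Hence 6208895⁻¹ ≡ -403512 ≡ 12230251 (mod 12633763).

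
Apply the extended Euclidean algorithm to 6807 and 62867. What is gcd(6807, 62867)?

1

Euclidean algorithm:
62867 = 9*6807 + 1604
6807 = 4*1604 + 391
1604 = 4*391 + 40
391 = 9*40 + 31
40 = 1*31 + 9
31 = 3*9 + 4
9 = 2*4 + 1
4 = 4*1 + 0
gcd(6807, 62867) = 1.
Back-substituting:
1 = 9 − 2·4
1 = −2·31 + 7·9
1 = 7·40 − 9·31
1 = −9·391 + 88·40
1 = 88·1604 − 361·391
1 = −361·6807 + 1532·1604
1 = 1532·62867 − 14149·6807
So 1 = (1532)·62867 + (-14149)·6807.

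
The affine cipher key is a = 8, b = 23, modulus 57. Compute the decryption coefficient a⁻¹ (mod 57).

gcd(57, 8) by repeated division:
57 = 7×8 + 1
8 = 8×1 + 0
gcd = 1, so the inverse exists. Back-substitute:
1 = 57 − 7·8
Thus 8·(-7) ≡ 1 (mod 57); reducing, -7 mod 57 = 50.

50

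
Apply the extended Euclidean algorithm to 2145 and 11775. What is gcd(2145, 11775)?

Apply Euclid's algorithm to 11775 and 2145:
11775 = 5*2145 + 1050
2145 = 2*1050 + 45
1050 = 23*45 + 15
45 = 3*15 + 0
gcd(2145, 11775) = 15.
Back-substituting:
15 = 1050 − 23·45
15 = −23·2145 + 47·1050
15 = 47·11775 − 258·2145
So 15 = (47)·11775 + (-258)·2145.

15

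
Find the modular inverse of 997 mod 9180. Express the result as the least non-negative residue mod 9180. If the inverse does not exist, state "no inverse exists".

2173

Run Euclid on (9180, 997):
9180 = 9·997 + 207
997 = 4·207 + 169
207 = 1·169 + 38
169 = 4·38 + 17
38 = 2·17 + 4
17 = 4·4 + 1
4 = 4·1 + 0
gcd = 1, so the inverse exists. Back-substitute:
1 = 17 − 4·4
1 = −4·38 + 9·17
1 = 9·169 − 40·38
1 = −40·207 + 49·169
1 = 49·997 − 236·207
1 = −236·9180 + 2173·997
So 997·2173 ≡ 1 (mod 9180).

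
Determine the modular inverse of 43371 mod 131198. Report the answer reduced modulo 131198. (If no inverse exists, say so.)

76905

gcd(131198, 43371) by repeated division:
131198 = 3·43371 + 1085
43371 = 39·1085 + 1056
1085 = 1·1056 + 29
1056 = 36·29 + 12
29 = 2·12 + 5
12 = 2·5 + 2
5 = 2·2 + 1
2 = 2·1 + 0
The gcd is 1. Working backward:
1 = 5 − 2·2
1 = −2·12 + 5·5
1 = 5·29 − 12·12
1 = −12·1056 + 437·29
1 = 437·1085 − 449·1056
1 = −449·43371 + 17948·1085
1 = 17948·131198 − 54293·43371
Thus 43371·(-54293) ≡ 1 (mod 131198); reducing, -54293 mod 131198 = 76905.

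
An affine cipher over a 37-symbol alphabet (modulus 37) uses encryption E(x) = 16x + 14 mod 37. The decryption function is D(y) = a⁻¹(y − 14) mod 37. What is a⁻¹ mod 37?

Extended Euclidean algorithm:
37 = 2*16 + 5
16 = 3*5 + 1
5 = 5*1 + 0
gcd = 1, so the inverse exists. Back-substitute:
1 = 16 − 3·5
1 = −3·37 + 7·16
So 16·7 ≡ 1 (mod 37).

7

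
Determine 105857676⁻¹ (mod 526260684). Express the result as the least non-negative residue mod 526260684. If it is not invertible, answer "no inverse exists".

Compute gcd(105857676, 526260684):
526260684 = 4*105857676 + 102829980
105857676 = 1*102829980 + 3027696
102829980 = 33*3027696 + 2916012
3027696 = 1*2916012 + 111684
2916012 = 26*111684 + 12228
111684 = 9*12228 + 1632
12228 = 7*1632 + 804
1632 = 2*804 + 24
804 = 33*24 + 12
24 = 2*12 + 0
gcd(105857676, 526260684) = 12 ≠ 1, so 105857676 has no multiplicative inverse modulo 526260684.

no inverse exists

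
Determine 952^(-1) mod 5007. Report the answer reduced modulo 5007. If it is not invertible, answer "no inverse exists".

gcd(5007, 952) by repeated division:
5007 = 5×952 + 247
952 = 3×247 + 211
247 = 1×211 + 36
211 = 5×36 + 31
36 = 1×31 + 5
31 = 6×5 + 1
5 = 5×1 + 0
gcd = 1, so the inverse exists. Back-substitute:
1 = 31 − 6·5
1 = −6·36 + 7·31
1 = 7·211 − 41·36
1 = −41·247 + 48·211
1 = 48·952 − 185·247
1 = −185·5007 + 973·952
So 952·973 ≡ 1 (mod 5007).

973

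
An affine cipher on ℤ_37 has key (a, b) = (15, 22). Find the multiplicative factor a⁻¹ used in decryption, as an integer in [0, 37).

Extended Euclidean algorithm:
37 = 2×15 + 7
15 = 2×7 + 1
7 = 7×1 + 0
The gcd is 1. Working backward:
1 = 15 − 2·7
1 = −2·37 + 5·15
So 15·5 ≡ 1 (mod 37).

5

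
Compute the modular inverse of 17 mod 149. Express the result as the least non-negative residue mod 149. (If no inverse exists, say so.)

Run Euclid on (149, 17):
149 = 8·17 + 13
17 = 1·13 + 4
13 = 3·4 + 1
4 = 4·1 + 0
The gcd is 1. Working backward:
1 = 13 − 3·4
1 = −3·17 + 4·13
1 = 4·149 − 35·17
Thus 17·(-35) ≡ 1 (mod 149); reducing, -35 mod 149 = 114.

114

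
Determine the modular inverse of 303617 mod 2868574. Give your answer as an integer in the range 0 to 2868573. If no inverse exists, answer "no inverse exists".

Apply the Euclidean algorithm to 2868574 and 303617:
2868574 = 9*303617 + 136021
303617 = 2*136021 + 31575
136021 = 4*31575 + 9721
31575 = 3*9721 + 2412
9721 = 4*2412 + 73
2412 = 33*73 + 3
73 = 24*3 + 1
3 = 3*1 + 0
gcd = 1, so the inverse exists. Back-substitute:
1 = 73 − 24·3
1 = −24·2412 + 793·73
1 = 793·9721 − 3196·2412
1 = −3196·31575 + 10381·9721
1 = 10381·136021 − 44720·31575
1 = −44720·303617 + 99821·136021
1 = 99821·2868574 − 943109·303617
So 303617·(-943109) ≡ 1 (mod 2868574), and -943109 ≡ 1925465 (mod 2868574).

1925465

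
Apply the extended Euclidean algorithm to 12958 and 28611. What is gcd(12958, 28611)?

Euclidean algorithm:
28611 = 2·12958 + 2695
12958 = 4·2695 + 2178
2695 = 1·2178 + 517
2178 = 4·517 + 110
517 = 4·110 + 77
110 = 1·77 + 33
77 = 2·33 + 11
33 = 3·11 + 0
gcd(12958, 28611) = 11.
Express as a combination:
11 = 77 − 2·33
11 = −2·110 + 3·77
11 = 3·517 − 14·110
11 = −14·2178 + 59·517
11 = 59·2695 − 73·2178
11 = −73·12958 + 351·2695
11 = 351·28611 − 775·12958
So 11 = (351)·28611 + (-775)·12958.

11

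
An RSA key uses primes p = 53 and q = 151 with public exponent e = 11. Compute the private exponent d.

φ(n) = (p−1)(q−1) = 52·150 = 7800.
Need d with 11·d ≡ 1 (mod 7800). Apply the extended Euclidean algorithm:
7800 = 709·11 + 1
11 = 11·1 + 0
Back-substitute:
1 = 7800 − 709·11
So 11·(-709) ≡ 1 (mod 7800), hence d ≡ -709 ≡ 7091 (mod 7800).

7091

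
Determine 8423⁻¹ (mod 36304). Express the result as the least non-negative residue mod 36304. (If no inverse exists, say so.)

24615

gcd(36304, 8423) by repeated division:
36304 = 4·8423 + 2612
8423 = 3·2612 + 587
2612 = 4·587 + 264
587 = 2·264 + 59
264 = 4·59 + 28
59 = 2·28 + 3
28 = 9·3 + 1
3 = 3·1 + 0
The gcd is 1. Working backward:
1 = 28 − 9·3
1 = −9·59 + 19·28
1 = 19·264 − 85·59
1 = −85·587 + 189·264
1 = 189·2612 − 841·587
1 = −841·8423 + 2712·2612
1 = 2712·36304 − 11689·8423
Hence 8423⁻¹ ≡ -11689 ≡ 24615 (mod 36304).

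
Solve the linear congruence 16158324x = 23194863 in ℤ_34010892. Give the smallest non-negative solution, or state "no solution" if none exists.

no solution

gcd(16158324, 34010892):
34010892 = 2·16158324 + 1694244
16158324 = 9·1694244 + 910128
1694244 = 1·910128 + 784116
910128 = 1·784116 + 126012
784116 = 6·126012 + 28044
126012 = 4·28044 + 13836
28044 = 2·13836 + 372
13836 = 37·372 + 72
372 = 5·72 + 12
72 = 6·12 + 0
gcd = 12, but 12 ∤ 23194863, so the congruence has no solution.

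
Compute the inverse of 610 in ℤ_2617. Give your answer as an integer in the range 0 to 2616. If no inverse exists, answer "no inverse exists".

1789

gcd(2617, 610) by repeated division:
2617 = 4*610 + 177
610 = 3*177 + 79
177 = 2*79 + 19
79 = 4*19 + 3
19 = 6*3 + 1
3 = 3*1 + 0
gcd = 1, so the inverse exists. Back-substitute:
1 = 19 − 6·3
1 = −6·79 + 25·19
1 = 25·177 − 56·79
1 = −56·610 + 193·177
1 = 193·2617 − 828·610
Hence 610⁻¹ ≡ -828 ≡ 1789 (mod 2617).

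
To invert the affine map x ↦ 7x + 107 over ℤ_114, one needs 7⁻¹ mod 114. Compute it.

gcd(114, 7) by repeated division:
114 = 16*7 + 2
7 = 3*2 + 1
2 = 2*1 + 0
Since gcd(7, 114) = 1, back-substitute to write 1 as a combination:
1 = 7 − 3·2
1 = −3·114 + 49·7
So 7·49 ≡ 1 (mod 114).

49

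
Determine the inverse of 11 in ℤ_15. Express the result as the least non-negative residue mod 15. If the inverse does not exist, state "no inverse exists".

gcd(15, 11) by repeated division:
15 = 1·11 + 4
11 = 2·4 + 3
4 = 1·3 + 1
3 = 3·1 + 0
gcd = 1, so the inverse exists. Back-substitute:
1 = 4 − 3
1 = −11 + 3·4
1 = 3·15 − 4·11
Hence 11⁻¹ ≡ -4 ≡ 11 (mod 15).

11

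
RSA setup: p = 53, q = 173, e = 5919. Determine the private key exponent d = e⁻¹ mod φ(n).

φ(n) = (p−1)(q−1) = 52·172 = 8944.
Need d with 5919·d ≡ 1 (mod 8944). Apply the extended Euclidean algorithm:
8944 = 1·5919 + 3025
5919 = 1·3025 + 2894
3025 = 1·2894 + 131
2894 = 22·131 + 12
131 = 10·12 + 11
12 = 1·11 + 1
11 = 11·1 + 0
Back-substitute:
1 = 12 − 11
1 = −131 + 11·12
1 = 11·2894 − 243·131
1 = −243·3025 + 254·2894
1 = 254·5919 − 497·3025
1 = −497·8944 + 751·5919
So 5919·751 ≡ 1 (mod 8944), hence d = 751.

751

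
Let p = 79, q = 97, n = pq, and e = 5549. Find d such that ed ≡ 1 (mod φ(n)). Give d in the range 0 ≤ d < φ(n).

7013

φ(n) = (p−1)(q−1) = 78·96 = 7488.
Need d with 5549·d ≡ 1 (mod 7488). Apply the extended Euclidean algorithm:
7488 = 1·5549 + 1939
5549 = 2·1939 + 1671
1939 = 1·1671 + 268
1671 = 6·268 + 63
268 = 4·63 + 16
63 = 3·16 + 15
16 = 1·15 + 1
15 = 15·1 + 0
Back-substitute:
1 = 16 − 15
1 = −63 + 4·16
1 = 4·268 − 17·63
1 = −17·1671 + 106·268
1 = 106·1939 − 123·1671
1 = −123·5549 + 352·1939
1 = 352·7488 − 475·5549
So 5549·(-475) ≡ 1 (mod 7488), hence d ≡ -475 ≡ 7013 (mod 7488).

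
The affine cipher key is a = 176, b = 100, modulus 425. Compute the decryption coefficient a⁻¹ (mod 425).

326

Extended Euclidean algorithm:
425 = 2×176 + 73
176 = 2×73 + 30
73 = 2×30 + 13
30 = 2×13 + 4
13 = 3×4 + 1
4 = 4×1 + 0
Since gcd(176, 425) = 1, back-substitute to write 1 as a combination:
1 = 13 − 3·4
1 = −3·30 + 7·13
1 = 7·73 − 17·30
1 = −17·176 + 41·73
1 = 41·425 − 99·176
Thus 176·(-99) ≡ 1 (mod 425); reducing, -99 mod 425 = 326.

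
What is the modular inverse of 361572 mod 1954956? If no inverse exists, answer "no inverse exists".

Compute gcd(361572, 1954956):
1954956 = 5×361572 + 147096
361572 = 2×147096 + 67380
147096 = 2×67380 + 12336
67380 = 5×12336 + 5700
12336 = 2×5700 + 936
5700 = 6×936 + 84
936 = 11×84 + 12
84 = 7×12 + 0
Since gcd = 12 > 1, 361572 is not a unit mod 1954956.

no inverse exists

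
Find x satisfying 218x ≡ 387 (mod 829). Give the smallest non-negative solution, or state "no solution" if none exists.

36

First find gcd(218, 829):
829 = 3·218 + 175
218 = 1·175 + 43
175 = 4·43 + 3
43 = 14·3 + 1
3 = 3·1 + 0
gcd = 1, so a unique solution mod 829 exists.
Back-substitute for the Bézout coefficients:
1 = 43 − 14·3
1 = −14·175 + 57·43
1 = 57·218 − 71·175
1 = −71·829 + 270·218
So 218·(270) ≡ 1 (mod 829), giving 218⁻¹ ≡ 270.
x ≡ 218⁻¹·387 ≡ 270·387 ≡ 36 (mod 829).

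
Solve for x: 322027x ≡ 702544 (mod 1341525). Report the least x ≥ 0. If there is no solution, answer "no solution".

181297

First find gcd(322027, 1341525):
1341525 = 4×322027 + 53417
322027 = 6×53417 + 1525
53417 = 35×1525 + 42
1525 = 36×42 + 13
42 = 3×13 + 3
13 = 4×3 + 1
3 = 3×1 + 0
gcd = 1, so a unique solution mod 1341525 exists.
Back-substitute for the Bézout coefficients:
1 = 13 − 4·3
1 = −4·42 + 13·13
1 = 13·1525 − 472·42
1 = −472·53417 + 16533·1525
1 = 16533·322027 − 99670·53417
1 = −99670·1341525 + 415213·322027
So 322027·(415213) ≡ 1 (mod 1341525), giving 322027⁻¹ ≡ 415213.
x ≡ 322027⁻¹·702544 ≡ 415213·702544 ≡ 181297 (mod 1341525).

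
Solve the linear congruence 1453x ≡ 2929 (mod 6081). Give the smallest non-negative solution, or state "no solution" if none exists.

First find gcd(1453, 6081):
6081 = 4·1453 + 269
1453 = 5·269 + 108
269 = 2·108 + 53
108 = 2·53 + 2
53 = 26·2 + 1
2 = 2·1 + 0
gcd = 1, so a unique solution mod 6081 exists.
Back-substitute for the Bézout coefficients:
1 = 53 − 26·2
1 = −26·108 + 53·53
1 = 53·269 − 132·108
1 = −132·1453 + 713·269
1 = 713·6081 − 2984·1453
So 1453·(-2984) ≡ 1 (mod 6081), giving 1453⁻¹ ≡ 3097.
x ≡ 1453⁻¹·2929 ≡ 3097·2929 ≡ 4342 (mod 6081).

4342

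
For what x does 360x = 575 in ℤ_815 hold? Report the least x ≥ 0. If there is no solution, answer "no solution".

108

First find gcd(360, 815):
815 = 2×360 + 95
360 = 3×95 + 75
95 = 1×75 + 20
75 = 3×20 + 15
20 = 1×15 + 5
15 = 3×5 + 0
gcd = 5 and 5 | 575, so solutions exist. Divide through by 5: 72x ≡ 115 (mod 163).
Now find 72⁻¹ mod 163:
163 = 2*72 + 19
72 = 3*19 + 15
19 = 1*15 + 4
15 = 3*4 + 3
4 = 1*3 + 1
3 = 3*1 + 0
Back-substitute:
1 = 4 − 3
1 = −15 + 4·4
1 = 4·19 − 5·15
1 = −5·72 + 19·19
1 = 19·163 − 43·72
So 72·(-43) ≡ 1 (mod 163), i.e. 72⁻¹ ≡ 120.
Then x ≡ 120·115 ≡ 108 (mod 163); the smallest non-negative solution is x = 108.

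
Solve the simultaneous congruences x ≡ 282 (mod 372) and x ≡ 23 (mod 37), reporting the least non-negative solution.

Write x = 282 + 372·k. Then 372·k ≡ 23 − 282 ≡ 0 (mod 37).
Need 372⁻¹ mod 37. Extended Euclid on (37, 2):
37 = 18*2 + 1
2 = 2*1 + 0
Back-substitute:
1 = 37 − 18·2
372⁻¹ ≡ 19 (mod 37), so k ≡ 19·0 ≡ 0 (mod 37).
x = 282 + 372·0 = 282.

282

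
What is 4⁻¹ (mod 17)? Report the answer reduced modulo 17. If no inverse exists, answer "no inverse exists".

13

Run Euclid on (17, 4):
17 = 4×4 + 1
4 = 4×1 + 0
gcd = 1, so the inverse exists. Back-substitute:
1 = 17 − 4·4
Hence 4⁻¹ ≡ -4 ≡ 13 (mod 17).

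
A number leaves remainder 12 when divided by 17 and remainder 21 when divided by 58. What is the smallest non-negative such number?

Write x = 12 + 17·k. Then 17·k ≡ 21 − 12 ≡ 9 (mod 58).
Need 17⁻¹ mod 58. Extended Euclid on (58, 17):
58 = 3·17 + 7
17 = 2·7 + 3
7 = 2·3 + 1
3 = 3·1 + 0
Back-substitute:
1 = 7 − 2·3
1 = −2·17 + 5·7
1 = 5·58 − 17·17
17⁻¹ ≡ 41 (mod 58), so k ≡ 41·9 ≡ 21 (mod 58).
x = 12 + 17·21 = 369.

369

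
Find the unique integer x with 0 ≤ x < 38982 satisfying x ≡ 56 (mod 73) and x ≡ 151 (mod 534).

Write x = 56 + 73·k. Then 73·k ≡ 151 − 56 ≡ 95 (mod 534).
Need 73⁻¹ mod 534. Extended Euclid on (534, 73):
534 = 7·73 + 23
73 = 3·23 + 4
23 = 5·4 + 3
4 = 1·3 + 1
3 = 3·1 + 0
Back-substitute:
1 = 4 − 3
1 = −23 + 6·4
1 = 6·73 − 19·23
1 = −19·534 + 139·73
73⁻¹ ≡ 139 (mod 534), so k ≡ 139·95 ≡ 389 (mod 534).
x = 56 + 73·389 = 28453.

28453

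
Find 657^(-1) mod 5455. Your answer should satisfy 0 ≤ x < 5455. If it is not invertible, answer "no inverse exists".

3728

Run Euclid on (5455, 657):
5455 = 8×657 + 199
657 = 3×199 + 60
199 = 3×60 + 19
60 = 3×19 + 3
19 = 6×3 + 1
3 = 3×1 + 0
gcd = 1, so the inverse exists. Back-substitute:
1 = 19 − 6·3
1 = −6·60 + 19·19
1 = 19·199 − 63·60
1 = −63·657 + 208·199
1 = 208·5455 − 1727·657
Hence 657⁻¹ ≡ -1727 ≡ 3728 (mod 5455).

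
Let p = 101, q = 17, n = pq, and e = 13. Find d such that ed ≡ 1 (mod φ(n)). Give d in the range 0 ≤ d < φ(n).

1477

φ(n) = (p−1)(q−1) = 100·16 = 1600.
Need d with 13·d ≡ 1 (mod 1600). Apply the extended Euclidean algorithm:
1600 = 123·13 + 1
13 = 13·1 + 0
Back-substitute:
1 = 1600 − 123·13
So 13·(-123) ≡ 1 (mod 1600), hence d ≡ -123 ≡ 1477 (mod 1600).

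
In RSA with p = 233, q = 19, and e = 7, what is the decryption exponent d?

2983

φ(n) = (p−1)(q−1) = 232·18 = 4176.
Need d with 7·d ≡ 1 (mod 4176). Apply the extended Euclidean algorithm:
4176 = 596·7 + 4
7 = 1·4 + 3
4 = 1·3 + 1
3 = 3·1 + 0
Back-substitute:
1 = 4 − 3
1 = −7 + 2·4
1 = 2·4176 − 1193·7
So 7·(-1193) ≡ 1 (mod 4176), hence d ≡ -1193 ≡ 2983 (mod 4176).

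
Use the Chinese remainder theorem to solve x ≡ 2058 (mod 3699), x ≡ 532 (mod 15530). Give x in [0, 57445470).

Write x = 2058 + 3699·k. Then 3699·k ≡ 532 − 2058 ≡ 14004 (mod 15530).
Need 3699⁻¹ mod 15530. Extended Euclid on (15530, 3699):
15530 = 4×3699 + 734
3699 = 5×734 + 29
734 = 25×29 + 9
29 = 3×9 + 2
9 = 4×2 + 1
2 = 2×1 + 0
Back-substitute:
1 = 9 − 4·2
1 = −4·29 + 13·9
1 = 13·734 − 329·29
1 = −329·3699 + 1658·734
1 = 1658·15530 − 6961·3699
3699⁻¹ ≡ 8569 (mod 15530), so k ≡ 8569·14004 ≡ 15496 (mod 15530).
x = 2058 + 3699·15496 = 57321762.

57321762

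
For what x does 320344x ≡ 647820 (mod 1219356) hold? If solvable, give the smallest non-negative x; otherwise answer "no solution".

214245

First find gcd(320344, 1219356):
1219356 = 3·320344 + 258324
320344 = 1·258324 + 62020
258324 = 4·62020 + 10244
62020 = 6·10244 + 556
10244 = 18·556 + 236
556 = 2·236 + 84
236 = 2·84 + 68
84 = 1·68 + 16
68 = 4·16 + 4
16 = 4·4 + 0
gcd = 4 and 4 | 647820, so solutions exist. Divide through by 4: 80086x ≡ 161955 (mod 304839).
Now find 80086⁻¹ mod 304839:
304839 = 3×80086 + 64581
80086 = 1×64581 + 15505
64581 = 4×15505 + 2561
15505 = 6×2561 + 139
2561 = 18×139 + 59
139 = 2×59 + 21
59 = 2×21 + 17
21 = 1×17 + 4
17 = 4×4 + 1
4 = 4×1 + 0
Back-substitute:
1 = 17 − 4·4
1 = −4·21 + 5·17
1 = 5·59 − 14·21
1 = −14·139 + 33·59
1 = 33·2561 − 608·139
1 = −608·15505 + 3681·2561
1 = 3681·64581 − 15332·15505
1 = −15332·80086 + 19013·64581
1 = 19013·304839 − 72371·80086
So 80086·(-72371) ≡ 1 (mod 304839), i.e. 80086⁻¹ ≡ 232468.
Then x ≡ 232468·161955 ≡ 214245 (mod 304839); the smallest non-negative solution is x = 214245.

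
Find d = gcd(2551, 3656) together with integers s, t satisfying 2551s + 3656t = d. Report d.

1

Apply Euclid's algorithm to 3656 and 2551:
3656 = 1×2551 + 1105
2551 = 2×1105 + 341
1105 = 3×341 + 82
341 = 4×82 + 13
82 = 6×13 + 4
13 = 3×4 + 1
4 = 4×1 + 0
gcd(2551, 3656) = 1.
Back-substituting:
1 = 13 − 3·4
1 = −3·82 + 19·13
1 = 19·341 − 79·82
1 = −79·1105 + 256·341
1 = 256·2551 − 591·1105
1 = −591·3656 + 847·2551
So 1 = (-591)·3656 + (847)·2551.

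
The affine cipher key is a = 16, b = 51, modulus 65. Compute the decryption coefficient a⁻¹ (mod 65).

61

Run Euclid on (65, 16):
65 = 4×16 + 1
16 = 16×1 + 0
The gcd is 1. Working backward:
1 = 65 − 4·16
Thus 16·(-4) ≡ 1 (mod 65); reducing, -4 mod 65 = 61.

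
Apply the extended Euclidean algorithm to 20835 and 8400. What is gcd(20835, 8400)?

15

Euclidean algorithm:
20835 = 2·8400 + 4035
8400 = 2·4035 + 330
4035 = 12·330 + 75
330 = 4·75 + 30
75 = 2·30 + 15
30 = 2·15 + 0
gcd(20835, 8400) = 15.
Express as a combination:
15 = 75 − 2·30
15 = −2·330 + 9·75
15 = 9·4035 − 110·330
15 = −110·8400 + 229·4035
15 = 229·20835 − 568·8400
So 15 = (229)·20835 + (-568)·8400.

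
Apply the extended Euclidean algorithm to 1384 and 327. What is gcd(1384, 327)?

1

Repeated division:
1384 = 4*327 + 76
327 = 4*76 + 23
76 = 3*23 + 7
23 = 3*7 + 2
7 = 3*2 + 1
2 = 2*1 + 0
gcd(1384, 327) = 1.
Back-substituting:
1 = 7 − 3·2
1 = −3·23 + 10·7
1 = 10·76 − 33·23
1 = −33·327 + 142·76
1 = 142·1384 − 601·327
So 1 = (142)·1384 + (-601)·327.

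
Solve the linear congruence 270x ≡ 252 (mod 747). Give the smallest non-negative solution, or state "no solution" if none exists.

First find gcd(270, 747):
747 = 2·270 + 207
270 = 1·207 + 63
207 = 3·63 + 18
63 = 3·18 + 9
18 = 2·9 + 0
gcd = 9 and 9 | 252, so solutions exist. Divide through by 9: 30x ≡ 28 (mod 83).
Now find 30⁻¹ mod 83:
83 = 2×30 + 23
30 = 1×23 + 7
23 = 3×7 + 2
7 = 3×2 + 1
2 = 2×1 + 0
Back-substitute:
1 = 7 − 3·2
1 = −3·23 + 10·7
1 = 10·30 − 13·23
1 = −13·83 + 36·30
So 30⁻¹ ≡ 36 (mod 83).
Then x ≡ 36·28 ≡ 12 (mod 83); the smallest non-negative solution is x = 12.

12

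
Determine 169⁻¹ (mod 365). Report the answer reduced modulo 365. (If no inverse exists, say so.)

gcd(365, 169) by repeated division:
365 = 2·169 + 27
169 = 6·27 + 7
27 = 3·7 + 6
7 = 1·6 + 1
6 = 6·1 + 0
Since gcd(169, 365) = 1, back-substitute to write 1 as a combination:
1 = 7 − 6
1 = −27 + 4·7
1 = 4·169 − 25·27
1 = −25·365 + 54·169
So 169·54 ≡ 1 (mod 365).

54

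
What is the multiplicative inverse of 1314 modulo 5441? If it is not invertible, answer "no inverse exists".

Extended Euclidean algorithm:
5441 = 4*1314 + 185
1314 = 7*185 + 19
185 = 9*19 + 14
19 = 1*14 + 5
14 = 2*5 + 4
5 = 1*4 + 1
4 = 4*1 + 0
Since gcd(1314, 5441) = 1, back-substitute to write 1 as a combination:
1 = 5 − 4
1 = −14 + 3·5
1 = 3·19 − 4·14
1 = −4·185 + 39·19
1 = 39·1314 − 277·185
1 = −277·5441 + 1147·1314
So 1314·1147 ≡ 1 (mod 5441).

1147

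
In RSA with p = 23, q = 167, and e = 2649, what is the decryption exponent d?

1897

φ(n) = (p−1)(q−1) = 22·166 = 3652.
Need d with 2649·d ≡ 1 (mod 3652). Apply the extended Euclidean algorithm:
3652 = 1*2649 + 1003
2649 = 2*1003 + 643
1003 = 1*643 + 360
643 = 1*360 + 283
360 = 1*283 + 77
283 = 3*77 + 52
77 = 1*52 + 25
52 = 2*25 + 2
25 = 12*2 + 1
2 = 2*1 + 0
Back-substitute:
1 = 25 − 12·2
1 = −12·52 + 25·25
1 = 25·77 − 37·52
1 = −37·283 + 136·77
1 = 136·360 − 173·283
1 = −173·643 + 309·360
1 = 309·1003 − 482·643
1 = −482·2649 + 1273·1003
1 = 1273·3652 − 1755·2649
So 2649·(-1755) ≡ 1 (mod 3652), hence d ≡ -1755 ≡ 1897 (mod 3652).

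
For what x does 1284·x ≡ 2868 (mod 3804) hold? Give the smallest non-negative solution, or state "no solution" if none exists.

First find gcd(1284, 3804):
3804 = 2×1284 + 1236
1284 = 1×1236 + 48
1236 = 25×48 + 36
48 = 1×36 + 12
36 = 3×12 + 0
gcd = 12 and 12 | 2868, so solutions exist. Divide through by 12: 107x ≡ 239 (mod 317).
Now find 107⁻¹ mod 317:
317 = 2·107 + 103
107 = 1·103 + 4
103 = 25·4 + 3
4 = 1·3 + 1
3 = 3·1 + 0
Back-substitute:
1 = 4 − 3
1 = −103 + 26·4
1 = 26·107 − 27·103
1 = −27·317 + 80·107
So 107⁻¹ ≡ 80 (mod 317).
Then x ≡ 80·239 ≡ 100 (mod 317); the smallest non-negative solution is x = 100.

100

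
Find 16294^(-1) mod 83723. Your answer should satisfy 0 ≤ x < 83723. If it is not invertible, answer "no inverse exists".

81642

Apply the Euclidean algorithm to 83723 and 16294:
83723 = 5×16294 + 2253
16294 = 7×2253 + 523
2253 = 4×523 + 161
523 = 3×161 + 40
161 = 4×40 + 1
40 = 40×1 + 0
gcd = 1, so the inverse exists. Back-substitute:
1 = 161 − 4·40
1 = −4·523 + 13·161
1 = 13·2253 − 56·523
1 = −56·16294 + 405·2253
1 = 405·83723 − 2081·16294
Hence 16294⁻¹ ≡ -2081 ≡ 81642 (mod 83723).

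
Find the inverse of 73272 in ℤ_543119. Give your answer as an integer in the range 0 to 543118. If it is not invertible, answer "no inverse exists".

Extended Euclidean algorithm:
543119 = 7*73272 + 30215
73272 = 2*30215 + 12842
30215 = 2*12842 + 4531
12842 = 2*4531 + 3780
4531 = 1*3780 + 751
3780 = 5*751 + 25
751 = 30*25 + 1
25 = 25*1 + 0
Since gcd(73272, 543119) = 1, back-substitute to write 1 as a combination:
1 = 751 − 30·25
1 = −30·3780 + 151·751
1 = 151·4531 − 181·3780
1 = −181·12842 + 513·4531
1 = 513·30215 − 1207·12842
1 = −1207·73272 + 2927·30215
1 = 2927·543119 − 21696·73272
Thus 73272·(-21696) ≡ 1 (mod 543119); reducing, -21696 mod 543119 = 521423.

521423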